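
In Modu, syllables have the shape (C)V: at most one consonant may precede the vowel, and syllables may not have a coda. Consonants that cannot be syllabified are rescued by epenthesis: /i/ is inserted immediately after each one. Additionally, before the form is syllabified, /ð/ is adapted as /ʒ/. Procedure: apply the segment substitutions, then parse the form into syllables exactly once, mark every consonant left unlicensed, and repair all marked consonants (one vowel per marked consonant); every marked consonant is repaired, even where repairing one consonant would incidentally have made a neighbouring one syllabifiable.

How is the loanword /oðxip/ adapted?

Substitution: /ð/ → /ʒ/, giving /oʒxip/.
The consonants /ʒ/, /p/ cannot be parsed into a legal (C)V syllable (no codas are permitted; onsets are limited to one consonant).
Inserting the epenthetic vowel yields /ʒ/ → /ʒi/, /p/ → /pi/.

oʒixipi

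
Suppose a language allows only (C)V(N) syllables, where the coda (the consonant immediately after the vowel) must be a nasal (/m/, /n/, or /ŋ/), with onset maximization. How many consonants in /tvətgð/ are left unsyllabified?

Under (C)V(N), the unsyllabifiable consonants are /t/, /t/, /g/, /ð/ (only a nasal (/m/, /n/, or /ŋ/) is licensed in coda position; onsets are limited to one consonant).

4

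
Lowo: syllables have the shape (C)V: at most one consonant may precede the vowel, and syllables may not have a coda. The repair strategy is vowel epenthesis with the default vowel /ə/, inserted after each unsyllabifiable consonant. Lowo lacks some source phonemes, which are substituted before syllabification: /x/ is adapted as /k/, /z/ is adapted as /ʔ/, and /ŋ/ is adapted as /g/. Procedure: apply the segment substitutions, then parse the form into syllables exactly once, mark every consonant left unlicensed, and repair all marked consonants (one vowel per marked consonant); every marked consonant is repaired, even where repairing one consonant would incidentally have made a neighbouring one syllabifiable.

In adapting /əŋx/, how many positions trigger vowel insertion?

After substitution the input is /əgk/.
The unsyllabifiable consonants are /g/, /k/; each receives one epenthetic vowel.

2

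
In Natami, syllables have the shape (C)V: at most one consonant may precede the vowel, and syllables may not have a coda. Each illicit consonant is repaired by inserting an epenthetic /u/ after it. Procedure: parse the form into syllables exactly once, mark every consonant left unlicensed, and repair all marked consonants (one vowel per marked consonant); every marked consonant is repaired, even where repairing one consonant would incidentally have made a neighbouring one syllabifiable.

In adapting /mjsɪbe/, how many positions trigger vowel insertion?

2

The unsyllabifiable consonants are /m/, /j/; each receives one epenthetic vowel.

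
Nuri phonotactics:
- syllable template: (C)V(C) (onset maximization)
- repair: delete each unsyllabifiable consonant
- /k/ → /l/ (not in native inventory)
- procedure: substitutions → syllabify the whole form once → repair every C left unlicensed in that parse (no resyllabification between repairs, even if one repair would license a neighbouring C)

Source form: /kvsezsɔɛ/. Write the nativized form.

sezsɔɛ

Substitution: /k/ → /l/, giving /lvsezsɔɛ/.
Syllabifying with onset maximization leaves /l/, /v/ stranded (at most one coda consonant is licensed; onsets are limited to one consonant).
Deletion applies to /l/, /v/.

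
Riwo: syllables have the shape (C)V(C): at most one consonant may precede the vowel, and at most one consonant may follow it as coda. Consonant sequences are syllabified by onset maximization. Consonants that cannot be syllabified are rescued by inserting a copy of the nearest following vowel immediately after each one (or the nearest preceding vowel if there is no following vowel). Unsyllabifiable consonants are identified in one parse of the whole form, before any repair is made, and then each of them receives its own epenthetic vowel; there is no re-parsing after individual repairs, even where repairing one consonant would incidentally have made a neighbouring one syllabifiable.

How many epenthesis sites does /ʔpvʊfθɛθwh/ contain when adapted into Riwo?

4

The unsyllabifiable consonants are /ʔ/, /p/, /w/, /h/; each receives one epenthetic vowel.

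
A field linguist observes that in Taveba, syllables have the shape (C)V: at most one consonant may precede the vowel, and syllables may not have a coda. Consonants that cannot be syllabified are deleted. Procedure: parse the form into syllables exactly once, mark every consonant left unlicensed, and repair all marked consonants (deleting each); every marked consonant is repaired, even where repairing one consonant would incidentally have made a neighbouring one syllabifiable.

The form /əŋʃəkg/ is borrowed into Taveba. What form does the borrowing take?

Syllabifying with onset maximization leaves /ŋ/, /k/, /g/ stranded (no codas are permitted; onsets are limited to one consonant).
Deleting the stranded consonants removes /ŋ/, /k/, /g/.

əʃə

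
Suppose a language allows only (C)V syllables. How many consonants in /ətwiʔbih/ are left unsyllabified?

Syllabifying with onset maximization leaves /t/, /ʔ/, /h/ stranded (no codas are permitted; onsets are limited to one consonant).

3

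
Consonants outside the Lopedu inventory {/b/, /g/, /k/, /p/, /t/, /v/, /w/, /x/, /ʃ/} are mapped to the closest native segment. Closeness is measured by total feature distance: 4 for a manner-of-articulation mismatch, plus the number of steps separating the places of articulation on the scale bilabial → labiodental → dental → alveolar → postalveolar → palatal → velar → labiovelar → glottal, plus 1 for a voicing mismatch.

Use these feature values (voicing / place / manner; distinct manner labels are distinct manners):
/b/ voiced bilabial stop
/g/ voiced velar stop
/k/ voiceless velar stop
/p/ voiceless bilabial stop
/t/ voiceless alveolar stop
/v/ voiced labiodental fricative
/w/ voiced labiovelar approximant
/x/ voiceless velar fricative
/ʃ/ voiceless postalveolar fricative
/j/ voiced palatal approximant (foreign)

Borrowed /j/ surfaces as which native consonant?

/w/ is closest: same manner (approximant), place distance 2 (palatal→labiovelar), same voicing; total 2. Next closest is /g/ at distance 5.

w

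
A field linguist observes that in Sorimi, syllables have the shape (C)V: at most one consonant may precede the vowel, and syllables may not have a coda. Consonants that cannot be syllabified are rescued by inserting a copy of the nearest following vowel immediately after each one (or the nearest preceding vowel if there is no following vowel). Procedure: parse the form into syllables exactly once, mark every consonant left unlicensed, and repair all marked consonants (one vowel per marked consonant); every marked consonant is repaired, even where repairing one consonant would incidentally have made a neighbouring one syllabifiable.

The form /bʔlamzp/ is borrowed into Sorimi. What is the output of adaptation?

baʔalamazapa

Under (C)V, the unsyllabifiable consonants are /b/, /ʔ/, /m/, /z/, /p/ (no codas are permitted; onsets are limited to one consonant).
Inserting the epenthetic vowel yields /b/ → /ba/, /ʔ/ → /ʔa/, /m/ → /ma/, /z/ → /za/, /p/ → /pa/.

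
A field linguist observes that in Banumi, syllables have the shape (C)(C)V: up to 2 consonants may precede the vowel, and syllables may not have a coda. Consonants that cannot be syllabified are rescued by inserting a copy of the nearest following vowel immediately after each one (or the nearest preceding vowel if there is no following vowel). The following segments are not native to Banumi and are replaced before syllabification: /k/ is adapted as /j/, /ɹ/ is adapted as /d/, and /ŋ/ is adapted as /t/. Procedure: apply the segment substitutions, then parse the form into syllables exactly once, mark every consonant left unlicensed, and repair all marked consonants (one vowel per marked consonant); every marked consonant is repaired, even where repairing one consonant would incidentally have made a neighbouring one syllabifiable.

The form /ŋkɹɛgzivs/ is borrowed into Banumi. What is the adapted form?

Substitution: /ŋ/ → /t/, /k/ → /j/, /ɹ/ → /d/, giving /tjdɛgzivs/.
The consonants /t/, /v/, /s/ cannot be parsed into a legal (C)(C)V syllable (no codas are permitted; onsets may contain at most 2 consonants).
Epenthesis after each stranded consonant: /t/ → /tɛ/, /v/ → /vi/, /s/ → /si/.

tɛjdɛgzivisi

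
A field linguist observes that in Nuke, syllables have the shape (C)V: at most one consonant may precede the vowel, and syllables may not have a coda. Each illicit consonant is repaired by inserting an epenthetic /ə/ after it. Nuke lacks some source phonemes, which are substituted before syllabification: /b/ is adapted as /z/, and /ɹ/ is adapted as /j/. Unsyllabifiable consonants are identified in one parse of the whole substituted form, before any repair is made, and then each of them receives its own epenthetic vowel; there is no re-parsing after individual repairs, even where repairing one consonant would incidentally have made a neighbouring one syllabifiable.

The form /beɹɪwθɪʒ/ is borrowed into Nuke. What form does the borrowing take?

zejɪwəθɪʒə

Substitution: /b/ → /z/, /ɹ/ → /j/, giving /zejɪwθɪʒ/.
Under (C)V, the unsyllabifiable consonants are /w/, /ʒ/ (no codas are permitted; onsets are limited to one consonant).
Epenthesis after each stranded consonant: /w/ → /wə/, /ʒ/ → /ʒə/.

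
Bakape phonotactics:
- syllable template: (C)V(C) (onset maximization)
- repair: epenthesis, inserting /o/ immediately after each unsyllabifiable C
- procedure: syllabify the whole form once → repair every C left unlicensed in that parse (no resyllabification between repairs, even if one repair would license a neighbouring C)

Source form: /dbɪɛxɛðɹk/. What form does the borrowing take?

Syllabifying with onset maximization leaves /d/, /ɹ/, /k/ stranded (at most one coda consonant is licensed; onsets are limited to one consonant).
Each unlicensed consonant becomes the onset of a new syllable: /d/ → /do/, /ɹ/ → /ɹo/, /k/ → /ko/.

dobɪɛxɛðɹoko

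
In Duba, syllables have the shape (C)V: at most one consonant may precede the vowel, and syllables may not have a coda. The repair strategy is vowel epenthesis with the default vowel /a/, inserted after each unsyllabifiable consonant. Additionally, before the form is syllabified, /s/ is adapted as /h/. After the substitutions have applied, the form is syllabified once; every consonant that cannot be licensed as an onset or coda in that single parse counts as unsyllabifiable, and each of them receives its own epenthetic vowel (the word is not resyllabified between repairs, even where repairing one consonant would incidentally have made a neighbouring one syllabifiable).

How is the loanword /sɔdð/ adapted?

Substitution: /s/ → /h/, giving /hɔdð/.
Syllabifying with onset maximization leaves /d/, /ð/ stranded (no codas are permitted; onsets are limited to one consonant).
Each unlicensed consonant becomes the onset of a new syllable: /d/ → /da/, /ð/ → /ða/.

hɔdaða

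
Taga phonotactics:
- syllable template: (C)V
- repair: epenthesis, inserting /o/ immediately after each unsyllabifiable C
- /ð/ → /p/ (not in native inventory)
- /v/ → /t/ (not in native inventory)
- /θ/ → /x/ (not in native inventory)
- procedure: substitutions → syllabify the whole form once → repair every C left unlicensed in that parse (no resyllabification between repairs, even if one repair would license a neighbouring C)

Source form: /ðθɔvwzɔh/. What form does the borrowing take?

poxɔtowozɔho

Substitution: /ð/ → /p/, /θ/ → /x/, /v/ → /t/, giving /pxɔtwzɔh/.
Syllabifying with onset maximization leaves /p/, /t/, /w/, /h/ stranded (no codas are permitted; onsets are limited to one consonant).
Inserting the epenthetic vowel yields /p/ → /po/, /t/ → /to/, /w/ → /wo/, /h/ → /ho/.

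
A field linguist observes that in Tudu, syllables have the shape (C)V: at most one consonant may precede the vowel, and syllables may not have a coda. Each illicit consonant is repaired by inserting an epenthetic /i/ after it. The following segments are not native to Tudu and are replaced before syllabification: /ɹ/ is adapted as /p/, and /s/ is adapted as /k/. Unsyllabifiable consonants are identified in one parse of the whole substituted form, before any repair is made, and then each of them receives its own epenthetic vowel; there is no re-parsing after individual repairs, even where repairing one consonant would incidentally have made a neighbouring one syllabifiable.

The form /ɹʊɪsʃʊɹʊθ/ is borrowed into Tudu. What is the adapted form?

pʊɪkiʃʊpʊθi

Substitution: /ɹ/ → /p/, /s/ → /k/, giving /pʊɪkʃʊpʊθ/.
Under (C)V, the unsyllabifiable consonants are /k/, /θ/ (no codas are permitted; onsets are limited to one consonant).
Epenthesis after each stranded consonant: /k/ → /ki/, /θ/ → /θi/.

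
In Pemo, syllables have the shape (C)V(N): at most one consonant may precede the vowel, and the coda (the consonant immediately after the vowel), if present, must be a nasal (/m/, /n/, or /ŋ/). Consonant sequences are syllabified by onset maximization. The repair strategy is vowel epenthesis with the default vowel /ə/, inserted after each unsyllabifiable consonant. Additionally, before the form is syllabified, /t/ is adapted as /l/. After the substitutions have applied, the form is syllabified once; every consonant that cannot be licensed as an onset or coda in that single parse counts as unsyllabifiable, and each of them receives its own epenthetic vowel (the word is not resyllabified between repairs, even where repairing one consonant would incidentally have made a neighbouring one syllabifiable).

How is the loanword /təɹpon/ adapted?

ləɹəpon

Substitution: /t/ → /l/, giving /ləɹpon/.
Under (C)V(N), the unsyllabifiable consonants are /ɹ/ (only a nasal (/m/, /n/, or /ŋ/) is licensed in coda position; onsets are limited to one consonant).
Epenthesis after each stranded consonant: /ɹ/ → /ɹə/.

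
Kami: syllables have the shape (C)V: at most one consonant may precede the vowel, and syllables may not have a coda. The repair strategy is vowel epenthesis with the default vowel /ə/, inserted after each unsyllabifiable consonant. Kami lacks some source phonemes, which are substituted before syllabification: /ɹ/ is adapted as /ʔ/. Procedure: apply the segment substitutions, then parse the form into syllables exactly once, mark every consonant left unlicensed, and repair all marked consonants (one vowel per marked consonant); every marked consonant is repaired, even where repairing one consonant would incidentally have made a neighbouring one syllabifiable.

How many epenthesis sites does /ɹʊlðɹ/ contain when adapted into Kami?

After substitution the input is /ʔʊlðʔ/.
The unsyllabifiable consonants are /l/, /ð/, /ʔ/; each receives one epenthetic vowel.

3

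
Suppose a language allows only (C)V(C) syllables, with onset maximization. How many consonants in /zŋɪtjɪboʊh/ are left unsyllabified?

1

Syllabifying with onset maximization leaves /z/ stranded (at most one coda consonant is licensed; onsets are limited to one consonant).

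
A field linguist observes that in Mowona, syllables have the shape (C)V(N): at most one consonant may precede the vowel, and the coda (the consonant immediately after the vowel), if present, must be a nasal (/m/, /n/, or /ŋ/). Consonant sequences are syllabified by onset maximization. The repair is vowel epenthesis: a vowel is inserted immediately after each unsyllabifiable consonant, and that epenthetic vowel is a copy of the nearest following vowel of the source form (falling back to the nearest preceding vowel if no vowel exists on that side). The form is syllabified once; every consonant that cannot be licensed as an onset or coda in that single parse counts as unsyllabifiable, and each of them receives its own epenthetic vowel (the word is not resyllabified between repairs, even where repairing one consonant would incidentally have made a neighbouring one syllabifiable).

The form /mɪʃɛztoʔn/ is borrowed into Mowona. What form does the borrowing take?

Syllabifying with onset maximization leaves /z/, /ʔ/, /n/ stranded (only a nasal (/m/, /n/, or /ŋ/) is licensed in coda position; onsets are limited to one consonant).
Each unlicensed consonant becomes the onset of a new syllable: /z/ → /zo/, /ʔ/ → /ʔo/, /n/ → /no/.

mɪʃɛzotoʔono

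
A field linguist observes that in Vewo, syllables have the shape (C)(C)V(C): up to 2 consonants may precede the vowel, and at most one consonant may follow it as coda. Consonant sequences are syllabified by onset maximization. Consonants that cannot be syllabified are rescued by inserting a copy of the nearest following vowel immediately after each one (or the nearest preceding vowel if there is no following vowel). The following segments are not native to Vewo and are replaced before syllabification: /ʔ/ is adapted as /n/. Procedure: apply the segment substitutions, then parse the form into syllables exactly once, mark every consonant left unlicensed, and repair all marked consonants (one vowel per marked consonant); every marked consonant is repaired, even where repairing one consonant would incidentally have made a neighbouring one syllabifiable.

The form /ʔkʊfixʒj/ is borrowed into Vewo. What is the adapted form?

nkʊfixʒiji

Substitution: /ʔ/ → /n/, giving /nkʊfixʒj/.
The consonants /ʒ/, /j/ cannot be parsed into a legal (C)(C)V(C) syllable (at most one coda consonant is licensed; onsets may contain at most 2 consonants).
Inserting the epenthetic vowel yields /ʒ/ → /ʒi/, /j/ → /ji/.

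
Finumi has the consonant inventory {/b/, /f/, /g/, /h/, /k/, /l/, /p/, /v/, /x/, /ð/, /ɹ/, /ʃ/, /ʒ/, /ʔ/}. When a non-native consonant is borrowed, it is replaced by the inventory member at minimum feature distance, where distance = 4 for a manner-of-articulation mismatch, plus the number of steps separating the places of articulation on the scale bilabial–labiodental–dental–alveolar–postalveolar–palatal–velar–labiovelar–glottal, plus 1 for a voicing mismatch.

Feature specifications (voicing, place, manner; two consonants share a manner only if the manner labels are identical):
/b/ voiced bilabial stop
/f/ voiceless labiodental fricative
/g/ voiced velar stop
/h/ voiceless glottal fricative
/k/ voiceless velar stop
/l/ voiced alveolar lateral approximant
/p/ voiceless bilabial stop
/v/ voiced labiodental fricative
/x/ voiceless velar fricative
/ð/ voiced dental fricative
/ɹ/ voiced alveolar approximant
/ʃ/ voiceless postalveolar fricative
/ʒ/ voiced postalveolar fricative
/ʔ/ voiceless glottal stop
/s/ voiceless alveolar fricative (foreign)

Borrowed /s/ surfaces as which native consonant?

/ʃ/ is closest: same manner (fricative), place distance 1 (alveolar→postalveolar), same voicing; total 1. Next closest is /f/ at distance 2.

ʃ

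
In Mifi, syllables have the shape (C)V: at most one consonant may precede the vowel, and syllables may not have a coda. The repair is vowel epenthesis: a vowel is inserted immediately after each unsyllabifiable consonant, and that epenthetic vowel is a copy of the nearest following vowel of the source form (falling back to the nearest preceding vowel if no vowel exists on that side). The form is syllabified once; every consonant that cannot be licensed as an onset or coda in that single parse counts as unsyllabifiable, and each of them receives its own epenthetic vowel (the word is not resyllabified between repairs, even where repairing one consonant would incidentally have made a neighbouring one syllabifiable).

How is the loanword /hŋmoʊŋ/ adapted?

hoŋomoʊŋʊ

Under (C)V, the unsyllabifiable consonants are /h/, /ŋ/, /ŋ/ (no codas are permitted; onsets are limited to one consonant).
Each unlicensed consonant becomes the onset of a new syllable: /h/ → /ho/, /ŋ/ → /ŋo/, /ŋ/ → /ŋʊ/.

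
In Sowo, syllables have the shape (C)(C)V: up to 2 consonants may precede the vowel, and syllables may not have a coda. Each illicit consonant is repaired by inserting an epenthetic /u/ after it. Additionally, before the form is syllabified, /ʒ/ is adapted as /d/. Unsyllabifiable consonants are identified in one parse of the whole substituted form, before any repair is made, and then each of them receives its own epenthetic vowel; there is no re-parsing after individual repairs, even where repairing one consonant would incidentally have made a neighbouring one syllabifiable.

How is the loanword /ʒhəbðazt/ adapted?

Substitution: /ʒ/ → /d/, giving /dhəbðazt/.
Under (C)(C)V, the unsyllabifiable consonants are /z/, /t/ (no codas are permitted; onsets may contain at most 2 consonants).
Each unlicensed consonant becomes the onset of a new syllable: /z/ → /zu/, /t/ → /tu/.

dhəbðazutu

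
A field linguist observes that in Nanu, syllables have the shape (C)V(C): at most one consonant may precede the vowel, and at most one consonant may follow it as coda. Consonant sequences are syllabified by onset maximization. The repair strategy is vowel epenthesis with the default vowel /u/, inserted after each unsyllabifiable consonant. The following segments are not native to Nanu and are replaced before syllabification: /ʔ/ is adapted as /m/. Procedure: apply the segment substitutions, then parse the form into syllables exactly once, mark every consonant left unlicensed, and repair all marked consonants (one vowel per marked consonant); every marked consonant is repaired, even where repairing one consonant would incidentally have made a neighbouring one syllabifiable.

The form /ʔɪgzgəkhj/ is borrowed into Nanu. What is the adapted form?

mɪgzugəkhuju

Substitution: /ʔ/ → /m/, giving /mɪgzgəkhj/.
The consonants /z/, /h/, /j/ cannot be parsed into a legal (C)V(C) syllable (at most one coda consonant is licensed; onsets are limited to one consonant).
Epenthesis after each stranded consonant: /z/ → /zu/, /h/ → /hu/, /j/ → /ju/.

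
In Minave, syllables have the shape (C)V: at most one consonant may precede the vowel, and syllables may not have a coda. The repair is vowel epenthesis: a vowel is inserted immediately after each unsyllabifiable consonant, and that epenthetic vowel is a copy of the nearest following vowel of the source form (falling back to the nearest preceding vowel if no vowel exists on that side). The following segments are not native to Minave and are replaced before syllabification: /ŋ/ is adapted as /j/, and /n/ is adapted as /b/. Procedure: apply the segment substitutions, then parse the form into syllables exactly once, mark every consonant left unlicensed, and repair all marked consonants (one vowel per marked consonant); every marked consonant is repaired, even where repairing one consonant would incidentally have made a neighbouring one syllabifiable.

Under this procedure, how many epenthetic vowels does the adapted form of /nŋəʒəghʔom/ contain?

After substitution the input is /bjəʒəghʔom/.
The unsyllabifiable consonants are /b/, /g/, /h/, /m/; each receives one epenthetic vowel.

4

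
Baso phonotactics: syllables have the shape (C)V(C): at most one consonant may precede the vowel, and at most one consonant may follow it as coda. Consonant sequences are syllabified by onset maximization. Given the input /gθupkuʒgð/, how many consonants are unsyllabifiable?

3

The consonants /g/, /g/, /ð/ cannot be parsed into a legal (C)V(C) syllable (at most one coda consonant is licensed; onsets are limited to one consonant).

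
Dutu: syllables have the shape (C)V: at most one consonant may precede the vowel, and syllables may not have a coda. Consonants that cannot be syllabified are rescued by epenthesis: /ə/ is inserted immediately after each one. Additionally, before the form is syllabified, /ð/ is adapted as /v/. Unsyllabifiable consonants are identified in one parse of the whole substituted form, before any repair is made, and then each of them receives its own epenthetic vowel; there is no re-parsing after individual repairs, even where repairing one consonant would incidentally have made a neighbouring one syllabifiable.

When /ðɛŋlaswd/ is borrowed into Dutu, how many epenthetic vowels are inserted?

After substitution the input is /vɛŋlaswd/.
The unsyllabifiable consonants are /ŋ/, /s/, /w/, /d/; each receives one epenthetic vowel.

4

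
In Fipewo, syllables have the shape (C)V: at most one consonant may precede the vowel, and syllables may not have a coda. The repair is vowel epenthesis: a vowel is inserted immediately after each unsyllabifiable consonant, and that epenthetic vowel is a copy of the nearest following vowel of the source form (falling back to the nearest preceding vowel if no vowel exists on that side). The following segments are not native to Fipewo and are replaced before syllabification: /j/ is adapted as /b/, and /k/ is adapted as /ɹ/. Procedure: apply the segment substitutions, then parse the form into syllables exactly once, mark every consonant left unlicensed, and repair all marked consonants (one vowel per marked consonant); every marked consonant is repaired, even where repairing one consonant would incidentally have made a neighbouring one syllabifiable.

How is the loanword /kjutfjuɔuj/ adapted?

Substitution: /k/ → /ɹ/, /j/ → /b/, giving /ɹbutfbuɔub/.
Under (C)V, the unsyllabifiable consonants are /ɹ/, /t/, /f/, /b/ (no codas are permitted; onsets are limited to one consonant).
Epenthesis after each stranded consonant: /ɹ/ → /ɹu/, /t/ → /tu/, /f/ → /fu/, /b/ → /bu/.

ɹubutufubuɔubu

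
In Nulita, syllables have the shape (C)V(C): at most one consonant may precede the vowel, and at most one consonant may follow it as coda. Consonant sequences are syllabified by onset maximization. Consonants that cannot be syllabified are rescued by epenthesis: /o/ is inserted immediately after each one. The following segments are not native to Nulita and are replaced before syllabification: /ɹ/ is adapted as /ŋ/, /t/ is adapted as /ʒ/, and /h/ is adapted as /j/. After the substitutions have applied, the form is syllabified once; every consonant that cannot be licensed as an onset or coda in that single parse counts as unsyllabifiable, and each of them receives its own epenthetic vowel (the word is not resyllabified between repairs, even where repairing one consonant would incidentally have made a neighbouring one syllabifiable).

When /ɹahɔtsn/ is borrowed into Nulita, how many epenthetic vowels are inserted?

After substitution the input is /ŋajɔʒsn/.
The unsyllabifiable consonants are /s/, /n/; each receives one epenthetic vowel.

2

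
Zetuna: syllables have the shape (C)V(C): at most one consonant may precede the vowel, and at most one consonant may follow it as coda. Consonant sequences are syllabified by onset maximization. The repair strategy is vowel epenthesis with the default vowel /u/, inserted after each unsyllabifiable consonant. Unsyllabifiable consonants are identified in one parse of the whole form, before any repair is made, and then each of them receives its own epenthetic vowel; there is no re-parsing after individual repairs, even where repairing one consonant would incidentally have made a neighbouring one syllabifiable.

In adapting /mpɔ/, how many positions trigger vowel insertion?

1

The unsyllabifiable consonants are /m/; each receives one epenthetic vowel.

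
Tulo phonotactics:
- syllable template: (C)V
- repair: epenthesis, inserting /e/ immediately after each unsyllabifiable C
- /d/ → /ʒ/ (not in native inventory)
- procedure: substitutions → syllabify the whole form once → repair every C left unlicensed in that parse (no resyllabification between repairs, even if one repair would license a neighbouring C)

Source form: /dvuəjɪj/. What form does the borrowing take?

Substitution: /d/ → /ʒ/, giving /ʒvuəjɪj/.
Under (C)V, the unsyllabifiable consonants are /ʒ/, /j/ (no codas are permitted; onsets are limited to one consonant).
Inserting the epenthetic vowel yields /ʒ/ → /ʒe/, /j/ → /je/.

ʒevuəjɪje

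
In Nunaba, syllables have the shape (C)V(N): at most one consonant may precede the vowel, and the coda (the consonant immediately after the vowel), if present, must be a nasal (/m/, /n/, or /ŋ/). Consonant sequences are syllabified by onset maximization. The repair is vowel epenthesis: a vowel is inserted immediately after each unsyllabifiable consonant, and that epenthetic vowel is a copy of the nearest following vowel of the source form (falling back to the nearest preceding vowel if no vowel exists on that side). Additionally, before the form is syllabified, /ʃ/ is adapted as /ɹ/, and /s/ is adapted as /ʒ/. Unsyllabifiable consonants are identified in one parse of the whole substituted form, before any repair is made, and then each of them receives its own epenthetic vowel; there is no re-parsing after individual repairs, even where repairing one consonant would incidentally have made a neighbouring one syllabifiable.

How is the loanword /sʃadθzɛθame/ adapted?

Substitution: /s/ → /ʒ/, /ʃ/ → /ɹ/, giving /ʒɹadθzɛθame/.
Under (C)V(N), the unsyllabifiable consonants are /ʒ/, /d/, /θ/ (only a nasal (/m/, /n/, or /ŋ/) is licensed in coda position; onsets are limited to one consonant).
Each unlicensed consonant becomes the onset of a new syllable: /ʒ/ → /ʒa/, /d/ → /dɛ/, /θ/ → /θɛ/.

ʒaɹadɛθɛzɛθame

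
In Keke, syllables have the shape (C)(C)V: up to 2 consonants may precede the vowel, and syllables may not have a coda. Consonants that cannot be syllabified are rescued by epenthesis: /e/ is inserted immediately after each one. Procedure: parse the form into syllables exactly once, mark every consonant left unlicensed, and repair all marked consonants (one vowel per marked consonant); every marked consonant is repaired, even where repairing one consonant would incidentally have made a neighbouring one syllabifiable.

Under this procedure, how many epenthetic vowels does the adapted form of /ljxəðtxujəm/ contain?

3

The unsyllabifiable consonants are /l/, /ð/, /m/; each receives one epenthetic vowel.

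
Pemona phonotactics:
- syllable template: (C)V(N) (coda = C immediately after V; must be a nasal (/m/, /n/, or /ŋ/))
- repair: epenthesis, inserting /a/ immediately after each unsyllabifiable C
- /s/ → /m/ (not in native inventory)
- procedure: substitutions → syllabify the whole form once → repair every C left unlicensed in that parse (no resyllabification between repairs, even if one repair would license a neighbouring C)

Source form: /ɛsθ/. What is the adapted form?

ɛmθa

Substitution: /s/ → /m/, giving /ɛmθ/.
The consonants /θ/ cannot be parsed into a legal (C)V(N) syllable (only a nasal (/m/, /n/, or /ŋ/) is licensed in coda position; onsets are limited to one consonant).
Each unlicensed consonant becomes the onset of a new syllable: /θ/ → /θa/.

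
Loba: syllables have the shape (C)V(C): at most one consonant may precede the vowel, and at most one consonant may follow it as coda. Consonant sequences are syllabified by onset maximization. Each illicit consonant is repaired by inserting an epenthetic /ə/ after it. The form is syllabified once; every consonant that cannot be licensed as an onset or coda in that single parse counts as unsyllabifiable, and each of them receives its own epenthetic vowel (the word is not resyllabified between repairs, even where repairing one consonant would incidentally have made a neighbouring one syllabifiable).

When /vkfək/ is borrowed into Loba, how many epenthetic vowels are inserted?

The unsyllabifiable consonants are /v/, /k/; each receives one epenthetic vowel.

2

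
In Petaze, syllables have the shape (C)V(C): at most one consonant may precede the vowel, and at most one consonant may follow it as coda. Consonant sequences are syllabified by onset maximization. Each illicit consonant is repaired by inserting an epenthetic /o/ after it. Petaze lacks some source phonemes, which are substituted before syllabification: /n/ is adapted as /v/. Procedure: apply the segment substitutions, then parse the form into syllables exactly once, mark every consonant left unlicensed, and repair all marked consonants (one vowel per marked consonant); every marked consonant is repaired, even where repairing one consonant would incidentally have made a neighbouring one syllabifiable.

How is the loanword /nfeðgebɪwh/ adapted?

Substitution: /n/ → /v/, giving /vfeðgebɪwh/.
Under (C)V(C), the unsyllabifiable consonants are /v/, /h/ (at most one coda consonant is licensed; onsets are limited to one consonant).
Inserting the epenthetic vowel yields /v/ → /vo/, /h/ → /ho/.

vofeðgebɪwho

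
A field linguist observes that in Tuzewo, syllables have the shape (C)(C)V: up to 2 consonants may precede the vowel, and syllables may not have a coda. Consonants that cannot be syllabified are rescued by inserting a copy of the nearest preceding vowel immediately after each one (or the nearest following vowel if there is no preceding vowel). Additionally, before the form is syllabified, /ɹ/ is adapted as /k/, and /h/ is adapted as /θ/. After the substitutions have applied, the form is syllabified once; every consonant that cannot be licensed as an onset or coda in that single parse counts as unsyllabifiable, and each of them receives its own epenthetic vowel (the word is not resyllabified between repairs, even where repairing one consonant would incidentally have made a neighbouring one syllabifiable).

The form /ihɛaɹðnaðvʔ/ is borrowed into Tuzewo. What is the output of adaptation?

iθɛakaðnaðavaʔa

Substitution: /h/ → /θ/, /ɹ/ → /k/, giving /iθɛakðnaðvʔ/.
Under (C)(C)V, the unsyllabifiable consonants are /k/, /ð/, /v/, /ʔ/ (no codas are permitted; onsets may contain at most 2 consonants).
Epenthesis after each stranded consonant: /k/ → /ka/, /ð/ → /ða/, /v/ → /va/, /ʔ/ → /ʔa/.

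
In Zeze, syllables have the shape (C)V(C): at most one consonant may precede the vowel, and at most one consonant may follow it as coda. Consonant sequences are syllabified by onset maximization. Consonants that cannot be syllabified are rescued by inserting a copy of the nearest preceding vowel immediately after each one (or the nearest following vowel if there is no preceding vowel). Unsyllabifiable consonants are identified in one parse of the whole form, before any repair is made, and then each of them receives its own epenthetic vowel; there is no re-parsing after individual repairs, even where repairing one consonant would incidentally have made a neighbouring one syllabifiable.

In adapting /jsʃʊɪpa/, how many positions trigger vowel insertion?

The unsyllabifiable consonants are /j/, /s/; each receives one epenthetic vowel.

2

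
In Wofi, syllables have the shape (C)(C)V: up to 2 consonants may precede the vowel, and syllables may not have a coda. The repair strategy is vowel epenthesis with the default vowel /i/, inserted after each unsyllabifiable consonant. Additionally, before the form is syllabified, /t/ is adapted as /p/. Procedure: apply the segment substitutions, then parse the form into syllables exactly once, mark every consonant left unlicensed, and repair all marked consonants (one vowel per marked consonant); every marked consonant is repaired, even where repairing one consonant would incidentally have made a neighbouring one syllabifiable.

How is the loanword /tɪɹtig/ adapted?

Substitution: /t/ → /p/, giving /pɪɹpig/.
The consonants /g/ cannot be parsed into a legal (C)(C)V syllable (no codas are permitted; onsets may contain at most 2 consonants).
Epenthesis after each stranded consonant: /g/ → /gi/.

pɪɹpigi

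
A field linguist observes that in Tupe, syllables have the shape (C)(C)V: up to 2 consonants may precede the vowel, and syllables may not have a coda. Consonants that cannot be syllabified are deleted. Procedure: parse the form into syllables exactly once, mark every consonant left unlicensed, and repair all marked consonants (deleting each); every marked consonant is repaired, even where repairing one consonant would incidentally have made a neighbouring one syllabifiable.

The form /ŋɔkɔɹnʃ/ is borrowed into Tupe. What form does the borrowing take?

Under (C)(C)V, the unsyllabifiable consonants are /ɹ/, /n/, /ʃ/ (no codas are permitted; onsets may contain at most 2 consonants).
Deleting the stranded consonants removes /ɹ/, /n/, /ʃ/.

ŋɔkɔ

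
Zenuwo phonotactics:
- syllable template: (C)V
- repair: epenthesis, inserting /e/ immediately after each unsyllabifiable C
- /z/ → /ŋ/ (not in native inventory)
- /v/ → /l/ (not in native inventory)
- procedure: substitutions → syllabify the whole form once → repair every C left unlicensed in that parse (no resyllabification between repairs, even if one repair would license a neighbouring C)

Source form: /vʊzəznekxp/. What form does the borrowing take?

Substitution: /v/ → /l/, /z/ → /ŋ/, giving /lʊŋəŋnekxp/.
Syllabifying with onset maximization leaves /ŋ/, /k/, /x/, /p/ stranded (no codas are permitted; onsets are limited to one consonant).
Epenthesis after each stranded consonant: /ŋ/ → /ŋe/, /k/ → /ke/, /x/ → /xe/, /p/ → /pe/.

lʊŋəŋenekexepe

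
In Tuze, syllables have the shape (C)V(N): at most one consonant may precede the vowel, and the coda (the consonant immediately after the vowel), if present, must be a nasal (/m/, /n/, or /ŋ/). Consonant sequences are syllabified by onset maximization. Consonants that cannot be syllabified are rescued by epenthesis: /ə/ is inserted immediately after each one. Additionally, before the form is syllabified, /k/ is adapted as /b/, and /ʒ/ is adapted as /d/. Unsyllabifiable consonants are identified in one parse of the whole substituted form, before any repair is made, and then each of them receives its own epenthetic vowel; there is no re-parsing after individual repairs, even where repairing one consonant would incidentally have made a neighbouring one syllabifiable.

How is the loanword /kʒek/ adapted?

bədebə

Substitution: /k/ → /b/, /ʒ/ → /d/, giving /bdeb/.
Syllabifying with onset maximization leaves /b/, /b/ stranded (only a nasal (/m/, /n/, or /ŋ/) is licensed in coda position; onsets are limited to one consonant).
Inserting the epenthetic vowel yields /b/ → /bə/, /b/ → /bə/.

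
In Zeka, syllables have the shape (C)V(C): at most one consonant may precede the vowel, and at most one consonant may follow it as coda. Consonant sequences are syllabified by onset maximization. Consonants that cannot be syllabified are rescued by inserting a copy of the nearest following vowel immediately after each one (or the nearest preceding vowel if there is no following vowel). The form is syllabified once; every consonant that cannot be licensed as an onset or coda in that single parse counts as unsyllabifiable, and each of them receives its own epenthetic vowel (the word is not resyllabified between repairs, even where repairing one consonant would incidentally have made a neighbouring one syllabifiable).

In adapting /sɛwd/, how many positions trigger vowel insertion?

1

The unsyllabifiable consonants are /d/; each receives one epenthetic vowel.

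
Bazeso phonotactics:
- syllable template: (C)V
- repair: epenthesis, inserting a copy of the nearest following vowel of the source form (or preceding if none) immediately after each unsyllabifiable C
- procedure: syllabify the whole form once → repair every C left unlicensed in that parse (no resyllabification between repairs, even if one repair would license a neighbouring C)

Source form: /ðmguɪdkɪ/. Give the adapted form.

ðumuguɪdɪkɪ

Under (C)V, the unsyllabifiable consonants are /ð/, /m/, /d/ (no codas are permitted; onsets are limited to one consonant).
Each unlicensed consonant becomes the onset of a new syllable: /ð/ → /ðu/, /m/ → /mu/, /d/ → /dɪ/.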